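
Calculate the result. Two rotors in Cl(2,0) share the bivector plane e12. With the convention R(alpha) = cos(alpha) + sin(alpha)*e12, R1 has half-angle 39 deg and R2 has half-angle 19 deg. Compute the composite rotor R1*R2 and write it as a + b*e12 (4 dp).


Same-plane rotors commute and their half-angles add:
R1*R2 = cos(a1 + a2) + sin(a1 + a2)*e12.
a1 + a2 = 39 + 19 = 58 deg
cos(58 deg) = 0.5299
sin(58 deg) = 0.8480
R1*R2 = 0.5299 + 0.8480*e12


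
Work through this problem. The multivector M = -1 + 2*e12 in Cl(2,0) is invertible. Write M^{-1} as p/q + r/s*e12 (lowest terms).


M = -1 + 2*e12, where e12^2 = -1.
Since M commutes with its reverse ~M = a - b*e12, M * ~M = a^2 - b^2*e12^2 = a^2 + b^2.
So M^{-1} = ~M / (a^2 + b^2) = (a - b*e12)/(a^2 + b^2).
a^2 + b^2 = 1 + 4 = 5
Scalar part = -1/5 = -1/5
Bivector coeff = -2/5 = -2/5
M^{-1} = -1/5 - 2/5*e12


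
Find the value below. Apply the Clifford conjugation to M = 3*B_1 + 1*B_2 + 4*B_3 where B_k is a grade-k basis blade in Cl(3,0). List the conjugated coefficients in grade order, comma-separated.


Clifford conjugate sign for grade k: (-1)^(k(k+1)/2)
Grade 1: (-1)^(1*2/2) = (-1)^1 = -1, coeff 3 -> -3
Grade 2: (-1)^(2*3/2) = (-1)^3 = -1, coeff 1 -> -1
Grade 3: (-1)^(3*4/2) = (-1)^6 = 1, coeff 4 -> 4
Conjugated coefficients: -3, -1, 4


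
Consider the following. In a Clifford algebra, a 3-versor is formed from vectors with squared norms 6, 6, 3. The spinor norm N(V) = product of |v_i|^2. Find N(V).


Spinor norm N(V) = |v1|^2 * |v2|^2 * ... * |v3|^2
= 6 * 6 * 3
Running product: 6, 36, 108
N(V) = 108


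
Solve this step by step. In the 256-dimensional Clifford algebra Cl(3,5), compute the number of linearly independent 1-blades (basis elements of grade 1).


Number of grade-k basis blades in Cl(p,q) with n = p + q is C(n, k).
n = 3 + 5 = 8
C(8, 1) = 8! / (1! * 7!)
= 40320 / (1 * 5040)
= 8


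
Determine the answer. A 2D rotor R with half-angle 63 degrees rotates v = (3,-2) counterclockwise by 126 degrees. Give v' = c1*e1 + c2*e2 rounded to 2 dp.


Rotor R = cos(63deg) - sin(63deg)*e12
Rotation angle theta = 2 * 63 = 126 degrees
v' = R*v*~R rotates v by theta.
cos(126deg) = -0.5878, sin(126deg) = 0.8090
v'_1 = 3*cos(126deg) - (-2)*sin(126deg)
= 3*(-0.5878) - (-2)*0.8090
= -0.15
v'_2 = 3*sin(126deg) + (-2)*cos(126deg)
= 3*0.8090 + (-2)*(-0.5878)
= 3.60
v' = -0.15*e1 + 3.60*e2


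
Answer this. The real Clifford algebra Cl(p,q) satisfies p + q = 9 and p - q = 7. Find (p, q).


We need p + q = 9 and p - q = 7.
Adding: 2p = 9 + 7 = 16, so p = 8.
Then q = 9 - 8 = 1.
(p, q) = (8, 1)


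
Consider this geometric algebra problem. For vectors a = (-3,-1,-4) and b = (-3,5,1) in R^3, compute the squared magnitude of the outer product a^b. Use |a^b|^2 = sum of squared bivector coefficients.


a wedge b = (a1*b2 - a2*b1)*e12 + (a1*b3 - a3*b1)*e13 + (a2*b3 - a3*b2)*e23
e12 coeff: (-3)*5 - (-1)*(-3) = -15 - 3 = -18
e13 coeff: (-3)*1 - (-4)*(-3) = -3 - 12 = -15
e23 coeff: (-1)*1 - (-4)*5 = -1 - (-20) = 19
|a wedge b|^2 = (-18)^2 + (-15)^2 + 19^2
= 324 + 225 + 361
= 910


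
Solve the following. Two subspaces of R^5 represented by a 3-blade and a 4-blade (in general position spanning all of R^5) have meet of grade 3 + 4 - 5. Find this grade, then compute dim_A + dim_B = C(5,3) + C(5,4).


Meet grade = grade(A) + grade(B) - n
= 3 + 4 - 5 = 2
C(5,3) = 10
C(5,4) = 5
dim_A + dim_B = 10 + 5 = 15


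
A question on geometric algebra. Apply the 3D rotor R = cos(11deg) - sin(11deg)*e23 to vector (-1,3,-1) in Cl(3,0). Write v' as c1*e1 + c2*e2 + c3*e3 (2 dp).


Rotor R = cos(11deg) - sin(11deg)*e23
Rotation angle theta = 2 * 11 = 22 degrees in the e23 plane (e2 -> e3).
The component perpendicular to the plane (e1) is invariant: v'_1 = v1 = -1.00
cos(22deg) = 0.9272, sin(22deg) = 0.3746
v'_2 = v2*cos(theta) - v3*sin(theta) = 3*0.9272 - (-1)*0.3746 = 3.16
v'_3 = v2*sin(theta) + v3*cos(theta) = 3*0.3746 + (-1)*0.9272 = 0.20
v' = -1.00*e1 + 3.16*e2 + 0.20*e3


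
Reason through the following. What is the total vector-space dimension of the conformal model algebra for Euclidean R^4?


The conformal model of R^4 uses Cl(5,1): the 4 Euclidean generators plus two extra orthogonal generators e+ (e+^2 = +1) and e- (e-^2 = -1), from which the null vectors e0, einf are built.
Number of generators m = 4 + 2 = 6.
dim Cl(p,q) = 2^m = 2^6 = 64


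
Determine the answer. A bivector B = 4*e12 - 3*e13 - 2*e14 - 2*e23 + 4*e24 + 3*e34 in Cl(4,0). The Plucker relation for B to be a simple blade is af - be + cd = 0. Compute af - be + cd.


Plucker relation: af - be + cd
a*f = 4*3 = 12
b*e = (-3)*4 = -12
c*d = (-2)*(-2) = 4
af - be + cd = 12 - (-12) + 4
= 28


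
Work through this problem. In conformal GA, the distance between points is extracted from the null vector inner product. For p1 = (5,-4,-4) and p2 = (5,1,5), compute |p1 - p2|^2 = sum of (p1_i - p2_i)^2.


p1 - p2 = (0, -5, -9)
|p1 - p2|^2 = 0^2 + (-5)^2 + (-9)^2
= 0 + 25 + 81
= 106


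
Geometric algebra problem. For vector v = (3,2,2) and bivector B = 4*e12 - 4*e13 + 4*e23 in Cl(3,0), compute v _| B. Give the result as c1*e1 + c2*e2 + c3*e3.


Left contraction v _| B = <vB>_1 (grade-1 part of the geometric product vB).
Using e1_|e12 = e2, e2_|e12 = -e1, e1_|e13 = e3, e3_|e13 = -e1, e2_|e23 = e3, e3_|e23 = -e2:
e1 coeff: -v2*b12 - v3*b13 = -(2)*(4) - (2)*(-4) = 0
e2 coeff: v1*b12 - v3*b23 = (3)*(4) - (2)*(4) = 4
e3 coeff: v1*b13 + v2*b23 = (3)*(-4) + (2)*(4) = -4
v _| B = 0*e1 + 4*e2 - 4*e3


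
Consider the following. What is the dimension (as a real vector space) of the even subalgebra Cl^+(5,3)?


Even subalgebra dimension = 2^(n-1)
n = 5 + 3 = 8
2^(8 - 1) = 2^7 = 128
Verification: sum of C(8,k) for even k = 1 + 28 + 70 + 28 + 1 = 128
Result = 128


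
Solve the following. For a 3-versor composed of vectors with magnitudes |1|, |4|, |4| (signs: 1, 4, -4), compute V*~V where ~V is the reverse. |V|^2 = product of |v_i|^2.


Each vector v_i has |v_i|^2 = s_i^2
Squared scales: 1^2 = 1, 4^2 = 16, (-4)^2 = 16
|V|^2 = 1 * 16 * 16
= 256


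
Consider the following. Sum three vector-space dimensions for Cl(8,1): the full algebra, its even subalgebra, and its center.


n = 8 + 1 = 9
Total dim = 2^9 = 512
Even subalgebra dim = 2^8 = 256
n is odd, so center dim = 2
Sum = 512 + 256 + 2 = 770


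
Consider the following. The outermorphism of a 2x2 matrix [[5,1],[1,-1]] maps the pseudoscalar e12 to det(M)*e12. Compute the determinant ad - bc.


The outermorphism of a linear map f sends e1^e2 to f(e1)^f(e2).
f(e1) = 5*e1 + 1*e2
f(e2) = 1*e1 - 1*e2
f(e1) ^ f(e2) = (5*e1 + 1*e2) ^ (1*e1 - 1*e2)
= 5*(-1)*e12 + 1*1*e21
= (-5 - 1)*e12
= -6*e12
Coefficient = -6


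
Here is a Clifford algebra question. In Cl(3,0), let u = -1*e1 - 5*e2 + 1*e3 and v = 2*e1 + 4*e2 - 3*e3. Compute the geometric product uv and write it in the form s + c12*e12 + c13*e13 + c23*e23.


In Cl(3,0): e_i^2 = 1, e_ie_j = -e_je_i for i != j.
Scalar part = u . v = (-1)*2 + (-5)*4 + 1*(-3)
= -2 + (-20) + (-3) = -25
e12 coeff = (-1)*4 - (-5)*2 = -4 - (-10) = 6
e13 coeff = (-1)*(-3) - 1*2 = 3 - 2 = 1
e23 coeff = (-5)*(-3) - 1*4 = 15 - 4 = 11
uv = -25 + 6*e12 + 1*e13 + 11*e23


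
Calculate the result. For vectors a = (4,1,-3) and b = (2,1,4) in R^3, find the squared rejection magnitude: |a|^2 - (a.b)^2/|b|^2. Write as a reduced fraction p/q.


|a|^2 = 4^2 + 1^2 + (-3)^2 = 26
|b|^2 = 2^2 + 1^2 + 4^2 = 21
a . b = 4*2 + 1*1 + (-3)*4 = -3
(a.b)^2 = (-3)^2 = 9
|rej|^2 = 26 - 9/21
= (546 - 9)/21
= 537/21
In lowest terms: 179/7


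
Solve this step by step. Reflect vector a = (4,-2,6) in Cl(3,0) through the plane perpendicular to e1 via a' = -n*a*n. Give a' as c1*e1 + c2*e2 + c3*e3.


Reflection formula: a' = -n*a*n, with n = e1 (unit vector, n^2 = 1).
For reflection through hyperplane perp to e1:
The component along e1 flips sign, others stay.
a = (4, -2, 6)
a' = (-4, -2, 6)
a' = -4*e1 - 2*e2 + 6*e3


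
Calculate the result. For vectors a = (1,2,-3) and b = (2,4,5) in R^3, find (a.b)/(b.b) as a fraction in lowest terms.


Projection coefficient = (a . b) / (b . b)
a . b = 1*2 + 2*4 + (-3)*5
= 2 + 8 + (-15) = -5
b . b = 2^2 + 4^2 + 5^2
= 4 + 16 + 25 = 45
Coefficient = -5/45
In lowest terms: -1/9


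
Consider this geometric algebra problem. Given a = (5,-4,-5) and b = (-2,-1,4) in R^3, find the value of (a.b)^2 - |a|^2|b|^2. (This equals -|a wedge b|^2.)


a . b = 5*(-2) + (-4)*(-1) + (-5)*4
= -10 + 4 + (-20) = -26
|a|^2 = 5^2 + (-4)^2 + (-5)^2 = 66
|b|^2 = (-2)^2 + (-1)^2 + 4^2 = 21
(a.b)^2 = (-26)^2 = 676
|a|^2 * |b|^2 = 66 * 21 = 1386
Result = 676 - 1386 = -710


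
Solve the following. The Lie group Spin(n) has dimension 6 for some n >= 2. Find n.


dim Spin(n) = dim so(n) = n(n-1)/2.
Solve n(n-1)/2 = 6, i.e. n^2 - n - 12 = 0.
Discriminant = 1 + 8*6 = 49
n = (1 + sqrt(49))/2 = (1 + 7)/2 = 4


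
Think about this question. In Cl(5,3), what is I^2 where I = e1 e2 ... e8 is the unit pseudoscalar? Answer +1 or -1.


The pseudoscalar I = e1...e_n (product of all n generators) of Cl(p,q) satisfies I^2 = (-1)^(q + n(n-1)/2).
p = 5, q = 3, n = p + q = 8
n(n-1)/2 = 8 * 7 / 2 = 28
Exponent = q + n(n-1)/2 = 3 + 28 = 31
I^2 = (-1)^31 = -1


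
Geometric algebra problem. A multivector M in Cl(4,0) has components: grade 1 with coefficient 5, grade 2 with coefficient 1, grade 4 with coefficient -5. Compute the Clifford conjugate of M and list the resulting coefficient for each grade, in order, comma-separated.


Clifford conjugate sign for grade k: (-1)^(k(k+1)/2)
Grade 1: (-1)^(1*2/2) = (-1)^1 = -1, coeff 5 -> -5
Grade 2: (-1)^(2*3/2) = (-1)^3 = -1, coeff 1 -> -1
Grade 4: (-1)^(4*5/2) = (-1)^10 = 1, coeff -5 -> -5
Conjugated coefficients: -5, -1, -5


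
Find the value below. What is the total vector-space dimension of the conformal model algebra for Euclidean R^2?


The conformal model of R^2 uses Cl(3,1): the 2 Euclidean generators plus two extra orthogonal generators e+ (e+^2 = +1) and e- (e-^2 = -1), from which the null vectors e0, einf are built.
Number of generators m = 2 + 2 = 4.
dim Cl(p,q) = 2^m = 2^4 = 16


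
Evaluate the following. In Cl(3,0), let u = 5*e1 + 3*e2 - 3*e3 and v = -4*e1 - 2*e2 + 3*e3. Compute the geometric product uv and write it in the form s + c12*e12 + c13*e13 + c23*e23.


In Cl(3,0): e_i^2 = 1, e_ie_j = -e_je_i for i != j.
Scalar part = u . v = 5*(-4) + 3*(-2) + (-3)*3
= -20 + (-6) + (-9) = -35
e12 coeff = 5*(-2) - 3*(-4) = -10 - (-12) = 2
e13 coeff = 5*3 - (-3)*(-4) = 15 - 12 = 3
e23 coeff = 3*3 - (-3)*(-2) = 9 - 6 = 3
uv = -35 + 2*e12 + 3*e13 + 3*e23


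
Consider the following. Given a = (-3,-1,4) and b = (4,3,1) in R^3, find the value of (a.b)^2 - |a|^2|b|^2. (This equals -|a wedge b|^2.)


a . b = (-3)*4 + (-1)*3 + 4*1
= -12 + (-3) + 4 = -11
|a|^2 = (-3)^2 + (-1)^2 + 4^2 = 26
|b|^2 = 4^2 + 3^2 + 1^2 = 26
(a.b)^2 = (-11)^2 = 121
|a|^2 * |b|^2 = 26 * 26 = 676
Result = 121 - 676 = -555


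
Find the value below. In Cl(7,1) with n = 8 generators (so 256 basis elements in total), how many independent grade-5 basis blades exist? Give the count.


Number of grade-k basis blades in Cl(p,q) with n = p + q is C(n, k).
n = 7 + 1 = 8
C(8, 5) = 8! / (5! * 3!)
= 40320 / (120 * 6)
= 56


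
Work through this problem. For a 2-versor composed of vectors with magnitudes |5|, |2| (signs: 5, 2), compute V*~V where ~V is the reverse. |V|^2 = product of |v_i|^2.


Each vector v_i has |v_i|^2 = s_i^2
Squared scales: 5^2 = 25, 2^2 = 4
|V|^2 = 25 * 4
= 100


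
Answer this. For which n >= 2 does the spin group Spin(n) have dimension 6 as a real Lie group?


dim Spin(n) = dim so(n) = n(n-1)/2.
Solve n(n-1)/2 = 6, i.e. n^2 - n - 12 = 0.
Discriminant = 1 + 8*6 = 49
n = (1 + sqrt(49))/2 = (1 + 7)/2 = 4


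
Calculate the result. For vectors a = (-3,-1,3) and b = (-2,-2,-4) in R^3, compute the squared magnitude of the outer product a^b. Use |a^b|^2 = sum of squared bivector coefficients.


a wedge b = (a1*b2 - a2*b1)*e12 + (a1*b3 - a3*b1)*e13 + (a2*b3 - a3*b2)*e23
e12 coeff: (-3)*(-2) - (-1)*(-2) = 6 - 2 = 4
e13 coeff: (-3)*(-4) - 3*(-2) = 12 - (-6) = 18
e23 coeff: (-1)*(-4) - 3*(-2) = 4 - (-6) = 10
|a wedge b|^2 = 4^2 + 18^2 + 10^2
= 16 + 324 + 100
= 440


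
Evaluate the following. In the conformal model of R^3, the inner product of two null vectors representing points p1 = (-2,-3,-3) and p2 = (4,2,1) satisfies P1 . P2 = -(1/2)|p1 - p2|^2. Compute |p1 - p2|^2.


p1 - p2 = (-6, -5, -4)
|p1 - p2|^2 = (-6)^2 + (-5)^2 + (-4)^2
= 36 + 25 + 16
= 77


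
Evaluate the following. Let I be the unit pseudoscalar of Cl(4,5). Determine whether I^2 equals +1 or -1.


The pseudoscalar I = e1...e_n (product of all n generators) of Cl(p,q) satisfies I^2 = (-1)^(q + n(n-1)/2).
p = 4, q = 5, n = p + q = 9
n(n-1)/2 = 9 * 8 / 2 = 36
Exponent = q + n(n-1)/2 = 5 + 36 = 41
I^2 = (-1)^41 = -1


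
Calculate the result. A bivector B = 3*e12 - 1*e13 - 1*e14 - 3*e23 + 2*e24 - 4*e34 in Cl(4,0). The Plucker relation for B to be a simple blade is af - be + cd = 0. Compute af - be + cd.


Plucker relation: af - be + cd
a*f = 3*(-4) = -12
b*e = (-1)*2 = -2
c*d = (-1)*(-3) = 3
af - be + cd = -12 - (-2) + 3
= -7


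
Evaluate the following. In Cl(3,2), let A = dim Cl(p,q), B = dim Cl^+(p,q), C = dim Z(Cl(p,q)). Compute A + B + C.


n = 3 + 2 = 5
Total dim = 2^5 = 32
Even subalgebra dim = 2^4 = 16
n is odd, so center dim = 2
Sum = 32 + 16 + 2 = 50


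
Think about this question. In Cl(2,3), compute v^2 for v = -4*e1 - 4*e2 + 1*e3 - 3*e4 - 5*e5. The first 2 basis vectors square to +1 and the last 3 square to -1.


v^2 = sum of c_i^2 * e_i^2
Positive signature terms (e_i^2 = +1): (-4)^2 + (-4)^2 = 32
Negative signature terms (e_j^2 = -1): 1^2 + (-3)^2 + (-5)^2 = 35
v^2 = 32 - 35 = -3


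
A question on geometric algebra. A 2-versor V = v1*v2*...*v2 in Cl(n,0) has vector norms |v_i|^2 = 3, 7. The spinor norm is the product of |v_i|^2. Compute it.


Spinor norm N(V) = |v1|^2 * |v2|^2 * ... * |v2|^2
= 3 * 7
Running product: 3, 21
N(V) = 21


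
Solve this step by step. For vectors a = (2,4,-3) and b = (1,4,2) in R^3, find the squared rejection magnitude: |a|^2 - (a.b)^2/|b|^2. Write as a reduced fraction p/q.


|a|^2 = 2^2 + 4^2 + (-3)^2 = 29
|b|^2 = 1^2 + 4^2 + 2^2 = 21
a . b = 2*1 + 4*4 + (-3)*2 = 12
(a.b)^2 = 12^2 = 144
|rej|^2 = 29 - 144/21
= (609 - 144)/21
= 465/21
In lowest terms: 155/7


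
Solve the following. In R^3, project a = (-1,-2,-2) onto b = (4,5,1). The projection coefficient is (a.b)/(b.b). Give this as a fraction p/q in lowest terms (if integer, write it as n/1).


Projection coefficient = (a . b) / (b . b)
a . b = (-1)*4 + (-2)*5 + (-2)*1
= -4 + (-10) + (-2) = -16
b . b = 4^2 + 5^2 + 1^2
= 16 + 25 + 1 = 42
Coefficient = -16/42
In lowest terms: -8/21


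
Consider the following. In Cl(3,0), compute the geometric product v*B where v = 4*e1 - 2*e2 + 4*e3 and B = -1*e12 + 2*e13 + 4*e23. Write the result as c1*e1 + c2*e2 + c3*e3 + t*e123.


vB has grade-1 (vector) and grade-3 (trivector) parts: vB = (v _| B) + (v ^ B).
Vector part <vB>_1:
  e1: -v2*b12 - v3*b13 = -(-2)*(-1) - (4)*(2) = -10
  e2: v1*b12 - v3*b23 = (4)*(-1) - (4)*(4) = -20
  e3: v1*b13 + v2*b23 = (4)*(2) + (-2)*(4) = 0
Trivector part <vB>_3:
  e123: v1*b23 - v2*b13 + v3*b12 = (4)*(4) - (-2)*(2) + (4)*(-1) = 16
vB = -10*e1 - 20*e2 + 0*e3 + 16*e123


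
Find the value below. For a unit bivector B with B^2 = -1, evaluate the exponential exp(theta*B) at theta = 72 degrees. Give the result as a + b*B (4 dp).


For a unit bivector B with B^2 = -1, the exponential series gives
e^(theta*B) = cos(theta) + sin(theta)*B (the GA analogue of Euler's formula).
theta = 72 degrees = 1.256637 rad
cos(72 deg) = 0.3090
sin(72 deg) = 0.9511
exp(theta*B) = 0.3090 + 0.9511*B


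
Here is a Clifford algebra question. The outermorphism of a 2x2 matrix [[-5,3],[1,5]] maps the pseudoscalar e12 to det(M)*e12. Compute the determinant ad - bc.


The outermorphism of a linear map f sends e1^e2 to f(e1)^f(e2).
f(e1) = -5*e1 + 1*e2
f(e2) = 3*e1 + 5*e2
f(e1) ^ f(e2) = (-5*e1 + 1*e2) ^ (3*e1 + 5*e2)
= (-5)*5*e12 + 1*3*e21
= (-25 - 3)*e12
= -28*e12
Coefficient = -28


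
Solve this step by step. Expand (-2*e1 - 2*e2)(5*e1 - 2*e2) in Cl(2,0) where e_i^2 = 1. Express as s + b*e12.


Expand: (-2*e1 - 2*e2)(5*e1 - 2*e2)
= (-2)*5*e1e1 + (-2)*(-2)*e1e2 + (-2)*5*e2e1 + (-2)*(-2)*e2e2
Using e1^2 = e2^2 = 1, e2e1 = -e1e2:
Scalar part s = (-2)*5 + (-2)*(-2) = -10 + 4 = -6
Bivector part b = (-2)*(-2) - (-2)*5 = 4 - (-10) = 14
uv = -6 + 14*e12


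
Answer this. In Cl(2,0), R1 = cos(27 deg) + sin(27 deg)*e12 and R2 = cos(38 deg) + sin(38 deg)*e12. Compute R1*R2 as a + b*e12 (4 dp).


Same-plane rotors commute and their half-angles add:
R1*R2 = cos(a1 + a2) + sin(a1 + a2)*e12.
a1 + a2 = 27 + 38 = 65 deg
cos(65 deg) = 0.4226
sin(65 deg) = 0.9063
R1*R2 = 0.4226 + 0.9063*e12


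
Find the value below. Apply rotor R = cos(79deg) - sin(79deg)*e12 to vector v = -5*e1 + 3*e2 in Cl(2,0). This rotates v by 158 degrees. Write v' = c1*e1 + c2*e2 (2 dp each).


Rotor R = cos(79deg) - sin(79deg)*e12
Rotation angle theta = 2 * 79 = 158 degrees
v' = R*v*~R rotates v by theta.
cos(158deg) = -0.9272, sin(158deg) = 0.3746
v'_1 = -5*cos(158deg) - 3*sin(158deg)
= -5*(-0.9272) - 3*0.3746
= 3.51
v'_2 = -5*sin(158deg) + 3*cos(158deg)
= -5*0.3746 + 3*(-0.9272)
= -4.65
v' = 3.51*e1 - 4.65*e2


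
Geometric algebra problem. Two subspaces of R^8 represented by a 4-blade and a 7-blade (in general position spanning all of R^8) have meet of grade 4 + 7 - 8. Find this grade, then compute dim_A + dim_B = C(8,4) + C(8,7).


Meet grade = grade(A) + grade(B) - n
= 4 + 7 - 8 = 3
C(8,4) = 70
C(8,7) = 8
dim_A + dim_B = 70 + 8 = 78


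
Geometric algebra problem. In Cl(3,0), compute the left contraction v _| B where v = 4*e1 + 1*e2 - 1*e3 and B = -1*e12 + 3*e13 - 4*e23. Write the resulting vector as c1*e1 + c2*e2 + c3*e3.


Left contraction v _| B = <vB>_1 (grade-1 part of the geometric product vB).
Using e1_|e12 = e2, e2_|e12 = -e1, e1_|e13 = e3, e3_|e13 = -e1, e2_|e23 = e3, e3_|e23 = -e2:
e1 coeff: -v2*b12 - v3*b13 = -(1)*(-1) - (-1)*(3) = 4
e2 coeff: v1*b12 - v3*b23 = (4)*(-1) - (-1)*(-4) = -8
e3 coeff: v1*b13 + v2*b23 = (4)*(3) + (1)*(-4) = 8
v _| B = 4*e1 - 8*e2 + 8*e3


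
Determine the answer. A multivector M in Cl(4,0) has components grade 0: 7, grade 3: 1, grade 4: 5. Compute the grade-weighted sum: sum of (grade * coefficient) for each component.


Grade-weighted sum = sum of grade_k * coefficient_k
0*7 = 0
3*1 = 3
4*5 = 20
Total = 0 + 3 + 20 = 23


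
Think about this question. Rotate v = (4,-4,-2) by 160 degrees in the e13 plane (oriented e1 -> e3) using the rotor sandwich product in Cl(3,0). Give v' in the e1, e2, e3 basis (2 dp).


Rotor R = cos(80deg) - sin(80deg)*e13
Rotation angle theta = 2 * 80 = 160 degrees in the e13 plane (e1 -> e3).
The component perpendicular to the plane (e2) is invariant: v'_2 = v2 = -4.00
cos(160deg) = -0.9397, sin(160deg) = 0.3420
v'_1 = v1*cos(theta) - v3*sin(theta) = 4*(-0.9397) - (-2)*0.3420 = -3.07
v'_3 = v1*sin(theta) + v3*cos(theta) = 4*0.3420 + (-2)*(-0.9397) = 3.25
v' = -3.07*e1 - 4.00*e2 + 3.25*e3


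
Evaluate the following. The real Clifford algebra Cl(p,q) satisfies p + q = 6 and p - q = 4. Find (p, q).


We need p + q = 6 and p - q = 4.
Adding: 2p = 6 + 4 = 10, so p = 5.
Then q = 6 - 5 = 1.
(p, q) = (5, 1)


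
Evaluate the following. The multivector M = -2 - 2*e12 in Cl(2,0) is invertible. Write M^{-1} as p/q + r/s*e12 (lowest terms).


M = -2 - 2*e12, where e12^2 = -1.
Since M commutes with its reverse ~M = a - b*e12, M * ~M = a^2 - b^2*e12^2 = a^2 + b^2.
So M^{-1} = ~M / (a^2 + b^2) = (a - b*e12)/(a^2 + b^2).
a^2 + b^2 = 4 + 4 = 8
Scalar part = -2/8 = -1/4
Bivector coeff = 2/8 = 1/4
M^{-1} = -1/4 + 1/4*e12


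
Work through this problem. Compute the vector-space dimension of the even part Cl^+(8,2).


Even subalgebra dimension = 2^(n-1)
n = 8 + 2 = 10
2^(10 - 1) = 2^9 = 512
Verification: sum of C(10,k) for even k = 1 + 45 + 210 + 210 + 45 + 1 = 512
Result = 512


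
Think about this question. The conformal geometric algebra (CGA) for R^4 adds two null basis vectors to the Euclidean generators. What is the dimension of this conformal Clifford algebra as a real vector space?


The conformal model of R^4 uses Cl(5,1): the 4 Euclidean generators plus two extra orthogonal generators e+ (e+^2 = +1) and e- (e-^2 = -1), from which the null vectors e0, einf are built.
Number of generators m = 4 + 2 = 6.
dim Cl(p,q) = 2^m = 2^6 = 64


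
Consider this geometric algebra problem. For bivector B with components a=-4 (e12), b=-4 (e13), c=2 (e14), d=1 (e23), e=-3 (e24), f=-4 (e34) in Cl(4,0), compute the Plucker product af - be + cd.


Plucker relation: af - be + cd
a*f = (-4)*(-4) = 16
b*e = (-4)*(-3) = 12
c*d = 2*1 = 2
af - be + cd = 16 - 12 + 2
= 6


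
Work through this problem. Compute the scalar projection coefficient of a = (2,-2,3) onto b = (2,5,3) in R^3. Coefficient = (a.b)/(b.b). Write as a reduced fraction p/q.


Projection coefficient = (a . b) / (b . b)
a . b = 2*2 + (-2)*5 + 3*3
= 4 + (-10) + 9 = 3
b . b = 2^2 + 5^2 + 3^2
= 4 + 25 + 9 = 38
Coefficient = 3/38
In lowest terms: 3/38


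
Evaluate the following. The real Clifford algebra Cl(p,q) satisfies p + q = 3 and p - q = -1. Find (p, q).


We need p + q = 3 and p - q = -1.
Adding: 2p = 3 + (-1) = 2, so p = 1.
Then q = 3 - 1 = 2.
(p, q) = (1, 2)


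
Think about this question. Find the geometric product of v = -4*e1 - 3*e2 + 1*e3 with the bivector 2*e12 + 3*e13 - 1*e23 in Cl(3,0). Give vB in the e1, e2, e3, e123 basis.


vB has grade-1 (vector) and grade-3 (trivector) parts: vB = (v _| B) + (v ^ B).
Vector part <vB>_1:
  e1: -v2*b12 - v3*b13 = -(-3)*(2) - (1)*(3) = 3
  e2: v1*b12 - v3*b23 = (-4)*(2) - (1)*(-1) = -7
  e3: v1*b13 + v2*b23 = (-4)*(3) + (-3)*(-1) = -9
Trivector part <vB>_3:
  e123: v1*b23 - v2*b13 + v3*b12 = (-4)*(-1) - (-3)*(3) + (1)*(2) = 15
vB = 3*e1 - 7*e2 - 9*e3 + 15*e123


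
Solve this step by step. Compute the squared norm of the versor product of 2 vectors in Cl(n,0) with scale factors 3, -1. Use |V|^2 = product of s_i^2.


Each vector v_i has |v_i|^2 = s_i^2
Squared scales: 3^2 = 9, (-1)^2 = 1
|V|^2 = 9 * 1
= 9


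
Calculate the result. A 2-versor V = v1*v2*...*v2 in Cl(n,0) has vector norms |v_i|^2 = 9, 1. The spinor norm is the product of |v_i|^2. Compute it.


Spinor norm N(V) = |v1|^2 * |v2|^2 * ... * |v2|^2
= 9 * 1
Running product: 9, 9
N(V) = 9


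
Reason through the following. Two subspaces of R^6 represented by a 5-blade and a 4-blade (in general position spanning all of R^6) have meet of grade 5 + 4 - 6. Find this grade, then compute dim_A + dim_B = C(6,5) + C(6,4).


Meet grade = grade(A) + grade(B) - n
= 5 + 4 - 6 = 3
C(6,5) = 6
C(6,4) = 15
dim_A + dim_B = 6 + 15 = 21


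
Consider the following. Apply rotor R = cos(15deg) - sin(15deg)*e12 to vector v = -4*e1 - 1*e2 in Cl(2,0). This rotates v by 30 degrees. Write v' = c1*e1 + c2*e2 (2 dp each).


Rotor R = cos(15deg) - sin(15deg)*e12
Rotation angle theta = 2 * 15 = 30 degrees
v' = R*v*~R rotates v by theta.
cos(30deg) = 0.8660, sin(30deg) = 0.5000
v'_1 = -4*cos(30deg) - (-1)*sin(30deg)
= -4*0.8660 - (-1)*0.5000
= -2.96
v'_2 = -4*sin(30deg) + (-1)*cos(30deg)
= -4*0.5000 + (-1)*0.8660
= -2.87
v' = -2.96*e1 - 2.87*e2


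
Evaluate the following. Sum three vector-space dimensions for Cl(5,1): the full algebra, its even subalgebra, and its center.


n = 5 + 1 = 6
Total dim = 2^6 = 64
Even subalgebra dim = 2^5 = 32
n is even, so center dim = 1
Sum = 64 + 32 + 1 = 97


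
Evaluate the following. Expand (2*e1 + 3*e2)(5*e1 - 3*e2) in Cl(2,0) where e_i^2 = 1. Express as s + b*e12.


Expand: (2*e1 + 3*e2)(5*e1 - 3*e2)
= 2*5*e1e1 + 2*(-3)*e1e2 + 3*5*e2e1 + 3*(-3)*e2e2
Using e1^2 = e2^2 = 1, e2e1 = -e1e2:
Scalar part s = 2*5 + 3*(-3) = 10 + (-9) = 1
Bivector part b = 2*(-3) - 3*5 = -6 - 15 = -21
uv = 1 - 21*e12


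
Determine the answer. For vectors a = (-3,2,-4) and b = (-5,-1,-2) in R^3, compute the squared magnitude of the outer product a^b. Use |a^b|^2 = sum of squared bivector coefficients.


a wedge b = (a1*b2 - a2*b1)*e12 + (a1*b3 - a3*b1)*e13 + (a2*b3 - a3*b2)*e23
e12 coeff: (-3)*(-1) - 2*(-5) = 3 - (-10) = 13
e13 coeff: (-3)*(-2) - (-4)*(-5) = 6 - 20 = -14
e23 coeff: 2*(-2) - (-4)*(-1) = -4 - 4 = -8
|a wedge b|^2 = 13^2 + (-14)^2 + (-8)^2
= 169 + 196 + 64
= 429


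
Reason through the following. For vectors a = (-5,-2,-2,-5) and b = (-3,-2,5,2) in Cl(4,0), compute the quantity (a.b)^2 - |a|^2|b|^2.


a . b = (-5)*(-3) + (-2)*(-2) + (-2)*5 + (-5)*2
= 15 + 4 + (-10) + (-10) = -1
|a|^2 = (-5)^2 + (-2)^2 + (-2)^2 + (-5)^2 = 58
|b|^2 = (-3)^2 + (-2)^2 + 5^2 + 2^2 = 42
(a.b)^2 = (-1)^2 = 1
|a|^2 * |b|^2 = 58 * 42 = 2436
Result = 1 - 2436 = -2435


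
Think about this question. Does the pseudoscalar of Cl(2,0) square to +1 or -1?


The pseudoscalar I = e1...e_n (product of all n generators) of Cl(p,q) satisfies I^2 = (-1)^(q + n(n-1)/2).
p = 2, q = 0, n = p + q = 2
n(n-1)/2 = 2 * 1 / 2 = 1
Exponent = q + n(n-1)/2 = 0 + 1 = 1
I^2 = (-1)^1 = -1


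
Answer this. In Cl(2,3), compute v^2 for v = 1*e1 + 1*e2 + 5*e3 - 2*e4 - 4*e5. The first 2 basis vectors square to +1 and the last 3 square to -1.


v^2 = sum of c_i^2 * e_i^2
Positive signature terms (e_i^2 = +1): 1^2 + 1^2 = 2
Negative signature terms (e_j^2 = -1): 5^2 + (-2)^2 + (-4)^2 = 45
v^2 = 2 - 45 = -43


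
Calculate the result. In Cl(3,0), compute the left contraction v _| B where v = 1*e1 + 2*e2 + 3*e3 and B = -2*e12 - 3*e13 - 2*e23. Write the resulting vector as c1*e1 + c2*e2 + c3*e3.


Left contraction v _| B = <vB>_1 (grade-1 part of the geometric product vB).
Using e1_|e12 = e2, e2_|e12 = -e1, e1_|e13 = e3, e3_|e13 = -e1, e2_|e23 = e3, e3_|e23 = -e2:
e1 coeff: -v2*b12 - v3*b13 = -(2)*(-2) - (3)*(-3) = 13
e2 coeff: v1*b12 - v3*b23 = (1)*(-2) - (3)*(-2) = 4
e3 coeff: v1*b13 + v2*b23 = (1)*(-3) + (2)*(-2) = -7
v _| B = 13*e1 + 4*e2 - 7*e3


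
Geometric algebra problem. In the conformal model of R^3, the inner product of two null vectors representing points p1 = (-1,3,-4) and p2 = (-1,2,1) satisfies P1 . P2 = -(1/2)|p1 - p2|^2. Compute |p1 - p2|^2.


p1 - p2 = (0, 1, -5)
|p1 - p2|^2 = 0^2 + 1^2 + (-5)^2
= 0 + 1 + 25
= 26


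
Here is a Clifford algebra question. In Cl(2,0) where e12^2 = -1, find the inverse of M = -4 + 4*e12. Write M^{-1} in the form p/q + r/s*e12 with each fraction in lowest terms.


M = -4 + 4*e12, where e12^2 = -1.
Since M commutes with its reverse ~M = a - b*e12, M * ~M = a^2 - b^2*e12^2 = a^2 + b^2.
So M^{-1} = ~M / (a^2 + b^2) = (a - b*e12)/(a^2 + b^2).
a^2 + b^2 = 16 + 16 = 32
Scalar part = -4/32 = -1/8
Bivector coeff = -4/32 = -1/8
M^{-1} = -1/8 - 1/8*e12


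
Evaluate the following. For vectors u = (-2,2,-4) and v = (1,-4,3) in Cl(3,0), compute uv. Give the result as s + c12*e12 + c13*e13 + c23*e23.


In Cl(3,0): e_i^2 = 1, e_ie_j = -e_je_i for i != j.
Scalar part = u . v = (-2)*1 + 2*(-4) + (-4)*3
= -2 + (-8) + (-12) = -22
e12 coeff = (-2)*(-4) - 2*1 = 8 - 2 = 6
e13 coeff = (-2)*3 - (-4)*1 = -6 - (-4) = -2
e23 coeff = 2*3 - (-4)*(-4) = 6 - 16 = -10
uv = -22 + 6*e12 - 2*e13 - 10*e23


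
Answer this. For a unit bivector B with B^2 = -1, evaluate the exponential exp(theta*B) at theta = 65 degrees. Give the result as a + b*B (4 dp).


For a unit bivector B with B^2 = -1, the exponential series gives
e^(theta*B) = cos(theta) + sin(theta)*B (the GA analogue of Euler's formula).
theta = 65 degrees = 1.134464 rad
cos(65 deg) = 0.4226
sin(65 deg) = 0.9063
exp(theta*B) = 0.4226 + 0.9063*B


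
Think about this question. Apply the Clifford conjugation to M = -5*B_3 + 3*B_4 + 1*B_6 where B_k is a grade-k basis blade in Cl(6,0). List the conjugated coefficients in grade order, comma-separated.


Clifford conjugate sign for grade k: (-1)^(k(k+1)/2)
Grade 3: (-1)^(3*4/2) = (-1)^6 = 1, coeff -5 -> -5
Grade 4: (-1)^(4*5/2) = (-1)^10 = 1, coeff 3 -> 3
Grade 6: (-1)^(6*7/2) = (-1)^21 = -1, coeff 1 -> -1
Conjugated coefficients: -5, 3, -1


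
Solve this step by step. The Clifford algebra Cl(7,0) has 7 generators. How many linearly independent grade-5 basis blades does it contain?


Number of grade-k basis blades in Cl(p,q) with n = p + q is C(n, k).
n = 7 + 0 = 7
C(7, 5) = 7! / (5! * 2!)
= 5040 / (120 * 2)
= 21


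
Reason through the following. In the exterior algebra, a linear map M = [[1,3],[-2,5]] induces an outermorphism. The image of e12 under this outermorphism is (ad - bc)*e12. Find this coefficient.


The outermorphism of a linear map f sends e1^e2 to f(e1)^f(e2).
f(e1) = 1*e1 - 2*e2
f(e2) = 3*e1 + 5*e2
f(e1) ^ f(e2) = (1*e1 - 2*e2) ^ (3*e1 + 5*e2)
= 1*5*e12 + (-2)*3*e21
= (5 - (-6))*e12
= 11*e12
Coefficient = 11


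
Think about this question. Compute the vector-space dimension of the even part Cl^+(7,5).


Even subalgebra dimension = 2^(n-1)
n = 7 + 5 = 12
2^(12 - 1) = 2^11 = 2048
Verification: sum of C(12,k) for even k = 1 + 66 + 495 + 924 + 495 + 66 + 1 = 2048
Result = 2048


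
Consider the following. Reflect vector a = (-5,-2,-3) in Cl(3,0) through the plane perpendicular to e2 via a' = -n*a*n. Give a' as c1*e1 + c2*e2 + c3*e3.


Reflection formula: a' = -n*a*n, with n = e2 (unit vector, n^2 = 1).
For reflection through hyperplane perp to e2:
The component along e2 flips sign, others stay.
a = (-5, -2, -3)
a' = (-5, 2, -3)
a' = -5*e1 + 2*e2 - 3*e3


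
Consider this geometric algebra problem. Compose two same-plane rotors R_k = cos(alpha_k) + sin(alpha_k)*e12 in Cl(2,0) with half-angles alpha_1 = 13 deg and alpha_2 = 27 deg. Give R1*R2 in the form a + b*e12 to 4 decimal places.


Same-plane rotors commute and their half-angles add:
R1*R2 = cos(a1 + a2) + sin(a1 + a2)*e12.
a1 + a2 = 13 + 27 = 40 deg
cos(40 deg) = 0.7660
sin(40 deg) = 0.6428
R1*R2 = 0.7660 + 0.6428*e12


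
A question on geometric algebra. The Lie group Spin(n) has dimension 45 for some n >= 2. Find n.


dim Spin(n) = dim so(n) = n(n-1)/2.
Solve n(n-1)/2 = 45, i.e. n^2 - n - 90 = 0.
Discriminant = 1 + 8*45 = 361
n = (1 + sqrt(361))/2 = (1 + 19)/2 = 10


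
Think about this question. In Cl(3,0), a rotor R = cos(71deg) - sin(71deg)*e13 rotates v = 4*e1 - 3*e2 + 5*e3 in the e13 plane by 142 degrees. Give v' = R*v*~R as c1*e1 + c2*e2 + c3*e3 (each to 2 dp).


Rotor R = cos(71deg) - sin(71deg)*e13
Rotation angle theta = 2 * 71 = 142 degrees in the e13 plane (e1 -> e3).
The component perpendicular to the plane (e2) is invariant: v'_2 = v2 = -3.00
cos(142deg) = -0.7880, sin(142deg) = 0.6157
v'_1 = v1*cos(theta) - v3*sin(theta) = 4*(-0.7880) - 5*0.6157 = -6.23
v'_3 = v1*sin(theta) + v3*cos(theta) = 4*0.6157 + 5*(-0.7880) = -1.48
v' = -6.23*e1 - 3.00*e2 - 1.48*e3


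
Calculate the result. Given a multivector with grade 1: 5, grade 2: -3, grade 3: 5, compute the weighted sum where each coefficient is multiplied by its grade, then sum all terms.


Grade-weighted sum = sum of grade_k * coefficient_k
1*5 = 5
2*(-3) = -6
3*5 = 15
Total = 5 + (-6) + 15 = 14


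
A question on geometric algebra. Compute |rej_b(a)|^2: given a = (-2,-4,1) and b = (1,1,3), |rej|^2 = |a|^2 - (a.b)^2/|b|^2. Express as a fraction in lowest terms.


|a|^2 = (-2)^2 + (-4)^2 + 1^2 = 21
|b|^2 = 1^2 + 1^2 + 3^2 = 11
a . b = (-2)*1 + (-4)*1 + 1*3 = -3
(a.b)^2 = (-3)^2 = 9
|rej|^2 = 21 - 9/11
= (231 - 9)/11
= 222/11
In lowest terms: 222/11


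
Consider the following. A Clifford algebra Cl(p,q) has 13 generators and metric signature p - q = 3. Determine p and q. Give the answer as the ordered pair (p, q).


We need p + q = 13 and p - q = 3.
Adding: 2p = 13 + 3 = 16, so p = 8.
Then q = 13 - 8 = 5.
(p, q) = (8, 5)


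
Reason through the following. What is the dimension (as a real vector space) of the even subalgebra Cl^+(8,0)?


Even subalgebra dimension = 2^(n-1)
n = 8 + 0 = 8
2^(8 - 1) = 2^7 = 128
Verification: sum of C(8,k) for even k = 1 + 28 + 70 + 28 + 1 = 128
Result = 128


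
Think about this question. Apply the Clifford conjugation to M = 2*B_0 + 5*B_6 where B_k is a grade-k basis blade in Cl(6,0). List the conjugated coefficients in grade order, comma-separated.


Clifford conjugate sign for grade k: (-1)^(k(k+1)/2)
Grade 0: (-1)^(0*1/2) = (-1)^0 = 1, coeff 2 -> 2
Grade 6: (-1)^(6*7/2) = (-1)^21 = -1, coeff 5 -> -5
Conjugated coefficients: 2, -5


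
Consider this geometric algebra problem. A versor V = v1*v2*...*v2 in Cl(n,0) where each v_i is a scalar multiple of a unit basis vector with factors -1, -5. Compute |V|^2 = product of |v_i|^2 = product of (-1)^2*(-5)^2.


Each vector v_i has |v_i|^2 = s_i^2
Squared scales: (-1)^2 = 1, (-5)^2 = 25
|V|^2 = 1 * 25
= 25


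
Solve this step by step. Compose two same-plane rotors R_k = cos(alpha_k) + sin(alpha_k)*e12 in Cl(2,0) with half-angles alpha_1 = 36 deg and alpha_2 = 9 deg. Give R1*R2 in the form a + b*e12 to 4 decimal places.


Same-plane rotors commute and their half-angles add:
R1*R2 = cos(a1 + a2) + sin(a1 + a2)*e12.
a1 + a2 = 36 + 9 = 45 deg
cos(45 deg) = 0.7071
sin(45 deg) = 0.7071
R1*R2 = 0.7071 + 0.7071*e12


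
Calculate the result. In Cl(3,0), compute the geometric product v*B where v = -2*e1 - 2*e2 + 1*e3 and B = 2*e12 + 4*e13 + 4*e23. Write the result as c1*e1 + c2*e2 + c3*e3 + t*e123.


vB has grade-1 (vector) and grade-3 (trivector) parts: vB = (v _| B) + (v ^ B).
Vector part <vB>_1:
  e1: -v2*b12 - v3*b13 = -(-2)*(2) - (1)*(4) = 0
  e2: v1*b12 - v3*b23 = (-2)*(2) - (1)*(4) = -8
  e3: v1*b13 + v2*b23 = (-2)*(4) + (-2)*(4) = -16
Trivector part <vB>_3:
  e123: v1*b23 - v2*b13 + v3*b12 = (-2)*(4) - (-2)*(4) + (1)*(2) = 2
vB = 0*e1 - 8*e2 - 16*e3 + 2*e123


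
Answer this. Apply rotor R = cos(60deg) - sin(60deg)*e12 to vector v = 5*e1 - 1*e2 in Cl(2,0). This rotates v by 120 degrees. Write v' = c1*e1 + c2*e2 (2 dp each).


Rotor R = cos(60deg) - sin(60deg)*e12
Rotation angle theta = 2 * 60 = 120 degrees
v' = R*v*~R rotates v by theta.
cos(120deg) = -0.5000, sin(120deg) = 0.8660
v'_1 = 5*cos(120deg) - (-1)*sin(120deg)
= 5*(-0.5000) - (-1)*0.8660
= -1.63
v'_2 = 5*sin(120deg) + (-1)*cos(120deg)
= 5*0.8660 + (-1)*(-0.5000)
= 4.83
v' = -1.63*e1 + 4.83*e2


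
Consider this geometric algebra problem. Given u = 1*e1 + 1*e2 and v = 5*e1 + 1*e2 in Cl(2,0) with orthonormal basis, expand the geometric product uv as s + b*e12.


Expand: (1*e1 + 1*e2)(5*e1 + 1*e2)
= 1*5*e1e1 + 1*1*e1e2 + 1*5*e2e1 + 1*1*e2e2
Using e1^2 = e2^2 = 1, e2e1 = -e1e2:
Scalar part s = 1*5 + 1*1 = 5 + 1 = 6
Bivector part b = 1*1 - 1*5 = 1 - 5 = -4
uv = 6 - 4*e12


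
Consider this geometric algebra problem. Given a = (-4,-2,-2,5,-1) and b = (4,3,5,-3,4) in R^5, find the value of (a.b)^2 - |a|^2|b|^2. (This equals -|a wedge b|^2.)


a . b = (-4)*4 + (-2)*3 + (-2)*5 + 5*(-3) + (-1)*4
= -16 + (-6) + (-10) + (-15) + (-4) = -51
|a|^2 = (-4)^2 + (-2)^2 + (-2)^2 + 5^2 + (-1)^2 = 50
|b|^2 = 4^2 + 3^2 + 5^2 + (-3)^2 + 4^2 = 75
(a.b)^2 = (-51)^2 = 2601
|a|^2 * |b|^2 = 50 * 75 = 3750
Result = 2601 - 3750 = -1149


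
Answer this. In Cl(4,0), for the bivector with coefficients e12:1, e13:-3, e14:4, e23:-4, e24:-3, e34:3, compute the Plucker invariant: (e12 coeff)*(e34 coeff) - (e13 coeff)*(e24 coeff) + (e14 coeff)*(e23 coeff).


Plucker relation: af - be + cd
a*f = 1*3 = 3
b*e = (-3)*(-3) = 9
c*d = 4*(-4) = -16
af - be + cd = 3 - 9 + (-16)
= -22


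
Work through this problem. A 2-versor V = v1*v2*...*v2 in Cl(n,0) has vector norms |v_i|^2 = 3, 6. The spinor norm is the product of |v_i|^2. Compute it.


Spinor norm N(V) = |v1|^2 * |v2|^2 * ... * |v2|^2
= 3 * 6
Running product: 3, 18
N(V) = 18


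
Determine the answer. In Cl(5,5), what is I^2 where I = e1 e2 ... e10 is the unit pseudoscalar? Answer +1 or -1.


The pseudoscalar I = e1...e_n (product of all n generators) of Cl(p,q) satisfies I^2 = (-1)^(q + n(n-1)/2).
p = 5, q = 5, n = p + q = 10
n(n-1)/2 = 10 * 9 / 2 = 45
Exponent = q + n(n-1)/2 = 5 + 45 = 50
I^2 = (-1)^50 = +1


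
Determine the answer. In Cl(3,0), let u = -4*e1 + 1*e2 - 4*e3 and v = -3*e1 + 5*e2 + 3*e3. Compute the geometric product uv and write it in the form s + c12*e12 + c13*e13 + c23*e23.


In Cl(3,0): e_i^2 = 1, e_ie_j = -e_je_i for i != j.
Scalar part = u . v = (-4)*(-3) + 1*5 + (-4)*3
= 12 + 5 + (-12) = 5
e12 coeff = (-4)*5 - 1*(-3) = -20 - (-3) = -17
e13 coeff = (-4)*3 - (-4)*(-3) = -12 - 12 = -24
e23 coeff = 1*3 - (-4)*5 = 3 - (-20) = 23
uv = 5 - 17*e12 - 24*e13 + 23*e23


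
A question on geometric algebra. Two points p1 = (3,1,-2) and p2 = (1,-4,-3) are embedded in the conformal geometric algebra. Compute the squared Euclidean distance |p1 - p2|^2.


p1 - p2 = (2, 5, 1)
|p1 - p2|^2 = 2^2 + 5^2 + 1^2
= 4 + 25 + 1
= 30


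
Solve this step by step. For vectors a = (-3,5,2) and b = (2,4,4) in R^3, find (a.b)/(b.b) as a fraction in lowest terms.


Projection coefficient = (a . b) / (b . b)
a . b = (-3)*2 + 5*4 + 2*4
= -6 + 20 + 8 = 22
b . b = 2^2 + 4^2 + 4^2
= 4 + 16 + 16 = 36
Coefficient = 22/36
In lowest terms: 11/18


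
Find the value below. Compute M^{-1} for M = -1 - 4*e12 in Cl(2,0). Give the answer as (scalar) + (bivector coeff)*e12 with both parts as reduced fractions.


M = -1 - 4*e12, where e12^2 = -1.
Since M commutes with its reverse ~M = a - b*e12, M * ~M = a^2 - b^2*e12^2 = a^2 + b^2.
So M^{-1} = ~M / (a^2 + b^2) = (a - b*e12)/(a^2 + b^2).
a^2 + b^2 = 1 + 16 = 17
Scalar part = -1/17 = -1/17
Bivector coeff = 4/17 = 4/17
M^{-1} = -1/17 + 4/17*e12


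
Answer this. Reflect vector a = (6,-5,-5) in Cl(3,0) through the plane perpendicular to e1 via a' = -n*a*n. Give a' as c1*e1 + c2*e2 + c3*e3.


Reflection formula: a' = -n*a*n, with n = e1 (unit vector, n^2 = 1).
For reflection through hyperplane perp to e1:
The component along e1 flips sign, others stay.
a = (6, -5, -5)
a' = (-6, -5, -5)
a' = -6*e1 - 5*e2 - 5*e3


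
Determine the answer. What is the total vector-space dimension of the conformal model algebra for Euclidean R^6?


The conformal model of R^6 uses Cl(7,1): the 6 Euclidean generators plus two extra orthogonal generators e+ (e+^2 = +1) and e- (e-^2 = -1), from which the null vectors e0, einf are built.
Number of generators m = 6 + 2 = 8.
dim Cl(p,q) = 2^m = 2^8 = 256


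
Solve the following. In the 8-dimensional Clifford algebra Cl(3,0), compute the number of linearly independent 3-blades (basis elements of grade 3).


Number of grade-k basis blades in Cl(p,q) with n = p + q is C(n, k).
n = 3 + 0 = 3
C(3, 3) = 3! / (3! * 0!)
= 6 / (6 * 1)
= 1


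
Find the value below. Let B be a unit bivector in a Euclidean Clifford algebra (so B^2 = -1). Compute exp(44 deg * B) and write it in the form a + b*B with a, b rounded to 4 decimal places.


For a unit bivector B with B^2 = -1, the exponential series gives
e^(theta*B) = cos(theta) + sin(theta)*B (the GA analogue of Euler's formula).
theta = 44 degrees = 0.767945 rad
cos(44 deg) = 0.7193
sin(44 deg) = 0.6947
exp(theta*B) = 0.7193 + 0.6947*B


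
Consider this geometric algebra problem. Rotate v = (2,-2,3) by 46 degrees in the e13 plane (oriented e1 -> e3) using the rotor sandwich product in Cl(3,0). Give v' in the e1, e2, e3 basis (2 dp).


Rotor R = cos(23deg) - sin(23deg)*e13
Rotation angle theta = 2 * 23 = 46 degrees in the e13 plane (e1 -> e3).
The component perpendicular to the plane (e2) is invariant: v'_2 = v2 = -2.00
cos(46deg) = 0.6947, sin(46deg) = 0.7193
v'_1 = v1*cos(theta) - v3*sin(theta) = 2*0.6947 - 3*0.7193 = -0.77
v'_3 = v1*sin(theta) + v3*cos(theta) = 2*0.7193 + 3*0.6947 = 3.52
v' = -0.77*e1 - 2.00*e2 + 3.52*e3


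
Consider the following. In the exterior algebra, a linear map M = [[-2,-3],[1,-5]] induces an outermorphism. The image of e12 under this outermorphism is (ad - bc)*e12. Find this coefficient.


The outermorphism of a linear map f sends e1^e2 to f(e1)^f(e2).
f(e1) = -2*e1 + 1*e2
f(e2) = -3*e1 - 5*e2
f(e1) ^ f(e2) = (-2*e1 + 1*e2) ^ (-3*e1 - 5*e2)
= (-2)*(-5)*e12 + 1*(-3)*e21
= (10 - (-3))*e12
= 13*e12
Coefficient = 13


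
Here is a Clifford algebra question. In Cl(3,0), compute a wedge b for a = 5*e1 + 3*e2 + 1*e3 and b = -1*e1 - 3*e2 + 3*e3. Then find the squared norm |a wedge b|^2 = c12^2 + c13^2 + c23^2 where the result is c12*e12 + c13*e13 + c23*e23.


a wedge b = (a1*b2 - a2*b1)*e12 + (a1*b3 - a3*b1)*e13 + (a2*b3 - a3*b2)*e23
e12 coeff: 5*(-3) - 3*(-1) = -15 - (-3) = -12
e13 coeff: 5*3 - 1*(-1) = 15 - (-1) = 16
e23 coeff: 3*3 - 1*(-3) = 9 - (-3) = 12
|a wedge b|^2 = (-12)^2 + 16^2 + 12^2
= 144 + 256 + 144
= 544
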